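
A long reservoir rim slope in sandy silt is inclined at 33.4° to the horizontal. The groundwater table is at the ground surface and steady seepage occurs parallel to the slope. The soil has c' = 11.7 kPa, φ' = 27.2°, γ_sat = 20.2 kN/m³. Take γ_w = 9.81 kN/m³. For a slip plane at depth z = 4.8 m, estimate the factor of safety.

With seepage parallel to the slope and the water table at the surface, the effective normal stress on the slip plane uses the buoyant unit weight γ' = γ_sat − γ_w while the driving shear stress uses γ_sat:
FS = [c' + γ' z cos²β tanφ'] / [γ_sat z sinβ cosβ]
γ' = 20.2 − 9.81 = 10.39 kN/m³
Numerator = 11.7 + 10.39·4.8·cos²33.4°·tan27.2° = 11.7 + 10.39·4.8·0.6970·0.5139 = 29.564 kPa
Denominator = 20.2·4.8·sin33.4°·cos33.4° = 20.2·4.8·0.5505·0.8348 = 44.560 kPa
FS = 29.564 / 44.560 = 0.663

FS = 0.66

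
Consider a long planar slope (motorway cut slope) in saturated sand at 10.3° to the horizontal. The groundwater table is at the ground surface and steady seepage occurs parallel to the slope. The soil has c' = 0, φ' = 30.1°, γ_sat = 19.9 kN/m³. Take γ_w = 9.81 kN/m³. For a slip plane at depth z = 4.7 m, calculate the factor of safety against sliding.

With seepage parallel to the slope and the water table at the surface, the effective normal stress on the slip plane uses the buoyant unit weight γ' = γ_sat − γ_w while the driving shear stress uses γ_sat:
FS = [c' + γ' z cos²β tanφ'] / [γ_sat z sinβ cosβ]
(For c' = 0 this reduces to FS = (γ'/γ_sat)·tanφ'/tanβ.)
γ' = 19.9 − 9.81 = 10.09 kN/m³
Numerator = 0.0 + 10.09·4.7·cos²10.3°·tan30.1° = 0.0 + 10.09·4.7·0.9680·0.5797 = 26.611 kPa
Denominator = 19.9·4.7·sin10.3°·cos10.3° = 19.9·4.7·0.1788·0.9839 = 16.454 kPa
FS = 26.611 / 16.454 = 1.617

FS = 1.62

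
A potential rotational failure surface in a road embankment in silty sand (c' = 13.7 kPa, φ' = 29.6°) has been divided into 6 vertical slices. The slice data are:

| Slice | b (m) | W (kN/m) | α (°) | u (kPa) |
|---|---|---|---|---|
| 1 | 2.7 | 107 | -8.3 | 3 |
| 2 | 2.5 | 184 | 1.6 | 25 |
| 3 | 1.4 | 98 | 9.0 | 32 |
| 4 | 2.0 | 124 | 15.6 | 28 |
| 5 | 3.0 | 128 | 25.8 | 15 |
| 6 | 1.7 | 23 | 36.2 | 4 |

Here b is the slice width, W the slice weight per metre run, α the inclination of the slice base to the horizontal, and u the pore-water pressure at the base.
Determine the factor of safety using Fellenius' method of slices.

Ordinary method of slices: FS = Σ[c'·Δl_i + (W_i cosα_i − u_i·Δl_i)·tanφ'] / Σ W_i sinα_i, with Δl_i = b_i / cosα_i.
Slice 1: Δl = 2.7/cos(-8.3°) = 2.729 m; N'_1 = 107·cos(-8.3°) − 3·2.729 = 97.7; c'Δl = 37.38; W sinα = -15.4
Slice 2: Δl = 2.5/cos1.6° = 2.501 m; N'_2 = 184·cos1.6° − 25·2.501 = 121.4; c'Δl = 34.26; W sinα = 5.1
Slice 3: Δl = 1.4/cos9.0° = 1.417 m; N'_3 = 98·cos9.0° − 32·1.417 = 51.4; c'Δl = 19.42; W sinα = 15.3
Slice 4: Δl = 2.0/cos15.6° = 2.076 m; N'_4 = 124·cos15.6° − 28·2.076 = 61.3; c'Δl = 28.45; W sinα = 33.3
Slice 5: Δl = 3.0/cos25.8° = 3.332 m; N'_5 = 128·cos25.8° − 15·3.332 = 65.3; c'Δl = 45.65; W sinα = 55.7
Slice 6: Δl = 1.7/cos36.2° = 2.107 m; N'_6 = 23·cos36.2° − 4·2.107 = 10.1; c'Δl = 28.86; W sinα = 13.6
Σc'Δl = 194.0 kN/m; ΣN' = 407.2 kN/m; ΣW sinα = 107.7 kN/m
Resisting = 194.0 + 407.2·tan29.6° = 194.0 + 231.3 = 425.4 kN/m
FS = 425.4 / 107.7 = 3.951

FS = 3.95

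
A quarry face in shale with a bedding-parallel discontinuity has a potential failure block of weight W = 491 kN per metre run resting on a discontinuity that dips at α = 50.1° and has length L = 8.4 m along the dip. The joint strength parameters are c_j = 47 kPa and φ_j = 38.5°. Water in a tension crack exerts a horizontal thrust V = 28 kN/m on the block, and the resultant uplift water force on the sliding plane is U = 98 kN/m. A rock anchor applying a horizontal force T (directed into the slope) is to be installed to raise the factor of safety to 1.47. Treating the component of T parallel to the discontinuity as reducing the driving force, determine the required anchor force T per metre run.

T = 19 kN/m

Resolving forces along and normal to the sliding plane, with the horizontal anchor force T adding T·sinα to the effective normal force and T·cosα acting up the plane against the driving force:
FS = [c_jL + (W cosα − U − V sinα + T sinα) tanφ_j] / [W sinα + V cosα − T cosα]
Without the anchor: N' = 195.5 kN/m, driving T_d = 394.6 kN/m, resisting R = 47·8.4 + 195.5·tan38.5° = 550.3 kN/m, FS = 1.39.
Setting FS = 1.47 and solving for T:
1.47·(394.6 − T cos50.1°) = 550.3 + T sin50.1°·tan38.5°
T·(sin50.1°·tan38.5° + 1.47·cos50.1°) = 1.47·394.6 − 550.3
T·(0.7672·0.7954 + 1.47·0.6414) = 580.1 − 550.3 = 29.8
T·1.5532 = 29.8
T = 19.2 kN/m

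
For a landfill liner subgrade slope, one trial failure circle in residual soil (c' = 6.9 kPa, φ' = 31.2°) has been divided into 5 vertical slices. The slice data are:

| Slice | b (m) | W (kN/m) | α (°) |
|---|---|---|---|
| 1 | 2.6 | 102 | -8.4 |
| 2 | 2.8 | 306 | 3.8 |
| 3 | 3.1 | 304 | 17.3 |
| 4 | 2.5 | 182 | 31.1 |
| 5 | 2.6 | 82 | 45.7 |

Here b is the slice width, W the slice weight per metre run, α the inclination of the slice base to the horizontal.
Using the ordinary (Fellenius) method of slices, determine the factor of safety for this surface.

FS = 2.64

Ordinary method of slices: FS = Σ[c'·Δl_i + (W_i cosα_i)·tanφ'] / Σ W_i sinα_i, with Δl_i = b_i / cosα_i.
Slice 1: Δl = 2.6/cos(-8.4°) = 2.628 m; N'_1 = 102·cos(-8.4°) = 100.9; c'Δl = 18.13; W sinα = -14.9
Slice 2: Δl = 2.8/cos3.8° = 2.806 m; N'_2 = 306·cos3.8° = 305.3; c'Δl = 19.36; W sinα = 20.3
Slice 3: Δl = 3.1/cos17.3° = 3.247 m; N'_3 = 304·cos17.3° = 290.2; c'Δl = 22.40; W sinα = 90.4
Slice 4: Δl = 2.5/cos31.1° = 2.920 m; N'_4 = 182·cos31.1° = 155.8; c'Δl = 20.15; W sinα = 94.0
Slice 5: Δl = 2.6/cos45.7° = 3.723 m; N'_5 = 82·cos45.7° = 57.3; c'Δl = 25.69; W sinα = 58.7
Σc'Δl = 105.7 kN/m; ΣN' = 909.6 kN/m; ΣW sinα = 248.5 kN/m
Resisting = 105.7 + 909.6·tan31.2° = 105.7 + 550.9 = 656.6 kN/m
FS = 656.6 / 248.5 = 2.642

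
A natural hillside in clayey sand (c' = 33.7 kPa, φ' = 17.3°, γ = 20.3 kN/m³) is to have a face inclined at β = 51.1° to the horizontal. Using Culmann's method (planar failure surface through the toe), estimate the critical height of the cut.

Culmann's analysis gives the critical failure plane at α_cr = (β + φ')/2 = (51.1 + 17.3)/2 = 34.2°, and the critical height
H_c = (4c'/γ) · sinβ cosφ' / [1 − cos(β − φ')]
    = (4·33.7/20.3) · sin51.1°·cos17.3° / [1 − cos(33.8°)]
    = 6.640 · 0.7782·0.9548 / [1 − 0.8310]
    = 6.640 · 0.7430 / 0.1690
    = 29.19 m

H_c = 29.19 m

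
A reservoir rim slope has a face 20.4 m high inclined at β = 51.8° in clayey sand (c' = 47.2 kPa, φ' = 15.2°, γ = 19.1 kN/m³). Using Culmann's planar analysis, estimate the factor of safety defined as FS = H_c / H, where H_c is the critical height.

FS = 1.86

H_c = (4c'/γ) · sinβ cosφ' / [1 − cos(β − φ')]
    = (4·47.2/19.1) · sin51.8°·cos15.2° / [1 − cos36.6°]
    = 9.885 · 0.7584 / 0.1972 = 38.02 m
FS = H_c / H = 38.02 / 20.4 = 1.864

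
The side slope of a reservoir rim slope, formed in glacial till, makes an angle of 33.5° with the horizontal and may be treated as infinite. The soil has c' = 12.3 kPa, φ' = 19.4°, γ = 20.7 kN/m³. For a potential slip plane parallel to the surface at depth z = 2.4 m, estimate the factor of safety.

FS = 1.07

For an infinite slope with a slip plane parallel to the surface (no pore pressure): FS = [c' + γz cos²β tanφ'] / [γz sinβ cosβ].
γz = 20.7·2.4 = 49.68 kN/m²
Numerator = 12.3 + 49.68·cos²33.5°·tan19.4° = 12.3 + 49.68·0.6954·0.3522 = 24.465 kPa
Denominator = 49.68·sin33.5°·cos33.5° = 49.68·0.5519·0.8339 = 22.865 kPa
FS = 24.465 / 22.865 = 1.070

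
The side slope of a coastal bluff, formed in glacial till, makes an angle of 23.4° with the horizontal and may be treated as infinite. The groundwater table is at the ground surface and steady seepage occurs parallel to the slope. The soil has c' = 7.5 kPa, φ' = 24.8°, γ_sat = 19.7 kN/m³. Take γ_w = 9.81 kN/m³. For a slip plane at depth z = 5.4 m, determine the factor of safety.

FS = 0.73

With seepage parallel to the slope and the water table at the surface, the effective normal stress on the slip plane uses the buoyant unit weight γ' = γ_sat − γ_w while the driving shear stress uses γ_sat:
FS = [c' + γ' z cos²β tanφ'] / [γ_sat z sinβ cosβ]
γ' = 19.7 − 9.81 = 9.89 kN/m³
Numerator = 7.5 + 9.89·5.4·cos²23.4°·tan24.8° = 7.5 + 9.89·5.4·0.8423·0.4621 = 28.285 kPa
Denominator = 19.7·5.4·sin23.4°·cos23.4° = 19.7·5.4·0.3971·0.9178 = 38.774 kPa
FS = 28.285 / 38.774 = 0.729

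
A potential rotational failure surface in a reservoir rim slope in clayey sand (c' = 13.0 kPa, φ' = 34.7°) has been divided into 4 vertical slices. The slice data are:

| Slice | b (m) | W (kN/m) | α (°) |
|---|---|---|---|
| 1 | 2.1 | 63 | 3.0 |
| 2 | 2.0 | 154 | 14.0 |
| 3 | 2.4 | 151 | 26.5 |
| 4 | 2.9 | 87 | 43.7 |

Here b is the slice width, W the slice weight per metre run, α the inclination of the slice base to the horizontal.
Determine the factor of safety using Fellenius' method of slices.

FS = 2.53

Ordinary method of slices: FS = Σ[c'·Δl_i + (W_i cosα_i)·tanφ'] / Σ W_i sinα_i, with Δl_i = b_i / cosα_i.
Slice 1: Δl = 2.1/cos3.0° = 2.103 m; N'_1 = 63·cos3.0° = 62.9; c'Δl = 27.34; W sinα = 3.3
Slice 2: Δl = 2.0/cos14.0° = 2.061 m; N'_2 = 154·cos14.0° = 149.4; c'Δl = 26.80; W sinα = 37.3
Slice 3: Δl = 2.4/cos26.5° = 2.682 m; N'_3 = 151·cos26.5° = 135.1; c'Δl = 34.86; W sinα = 67.4
Slice 4: Δl = 2.9/cos43.7° = 4.011 m; N'_4 = 87·cos43.7° = 62.9; c'Δl = 52.15; W sinα = 60.1
Σc'Δl = 141.1 kN/m; ΣN' = 410.4 kN/m; ΣW sinα = 168.0 kN/m
Resisting = 141.1 + 410.4·tan34.7° = 141.1 + 284.2 = 425.3 kN/m
FS = 425.3 / 168.0 = 2.531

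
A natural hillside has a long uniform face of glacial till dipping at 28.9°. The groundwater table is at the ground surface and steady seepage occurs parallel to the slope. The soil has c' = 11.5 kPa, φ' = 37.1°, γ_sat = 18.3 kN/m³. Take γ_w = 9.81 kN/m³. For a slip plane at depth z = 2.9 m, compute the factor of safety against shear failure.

FS = 1.15

With seepage parallel to the slope and the water table at the surface, the effective normal stress on the slip plane uses the buoyant unit weight γ' = γ_sat − γ_w while the driving shear stress uses γ_sat:
FS = [c' + γ' z cos²β tanφ'] / [γ_sat z sinβ cosβ]
γ' = 18.3 − 9.81 = 8.49 kN/m³
Numerator = 11.5 + 8.49·2.9·cos²28.9°·tan37.1° = 11.5 + 8.49·2.9·0.7664·0.7563 = 25.772 kPa
Denominator = 18.3·2.9·sin28.9°·cos28.9° = 18.3·2.9·0.4833·0.8755 = 22.454 kPa
FS = 25.772 / 22.454 = 1.148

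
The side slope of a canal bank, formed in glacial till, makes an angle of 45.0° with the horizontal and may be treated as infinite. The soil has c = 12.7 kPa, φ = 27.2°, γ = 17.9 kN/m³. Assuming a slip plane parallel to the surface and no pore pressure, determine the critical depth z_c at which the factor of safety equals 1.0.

z_c = 2.92 m

Setting FS = 1.00 in FS = [c + γz cos²β tanφ] / [γz sinβ cosβ] and solving for z:
z = c / [γ cosβ (FS·sinβ − cosβ·tanφ)]
  = 12.7 / [17.9·cos45.0°·(1.00·sin45.0° − cos45.0°·tan27.2°)]
  = 12.7 / [17.9·0.7071·(1.00·0.7071 − 0.7071·0.5139)]
  = 12.7 / 4.3503 = 2.919 m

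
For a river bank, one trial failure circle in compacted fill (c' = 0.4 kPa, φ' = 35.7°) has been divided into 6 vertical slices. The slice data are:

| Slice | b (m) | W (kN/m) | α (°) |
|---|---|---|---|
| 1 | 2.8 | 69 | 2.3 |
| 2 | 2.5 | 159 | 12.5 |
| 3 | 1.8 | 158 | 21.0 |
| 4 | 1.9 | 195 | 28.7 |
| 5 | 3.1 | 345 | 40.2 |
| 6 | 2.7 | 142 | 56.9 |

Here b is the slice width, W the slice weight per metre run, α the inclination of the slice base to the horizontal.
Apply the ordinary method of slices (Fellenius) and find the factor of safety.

Ordinary method of slices: FS = Σ[c'·Δl_i + (W_i cosα_i)·tanφ'] / Σ W_i sinα_i, with Δl_i = b_i / cosα_i.
Slice 1: Δl = 2.8/cos2.3° = 2.802 m; N'_1 = 69·cos2.3° = 68.9; c'Δl = 1.12; W sinα = 2.8
Slice 2: Δl = 2.5/cos12.5° = 2.561 m; N'_2 = 159·cos12.5° = 155.2; c'Δl = 1.02; W sinα = 34.4
Slice 3: Δl = 1.8/cos21.0° = 1.928 m; N'_3 = 158·cos21.0° = 147.5; c'Δl = 0.77; W sinα = 56.6
Slice 4: Δl = 1.9/cos28.7° = 2.166 m; N'_4 = 195·cos28.7° = 171.0; c'Δl = 0.87; W sinα = 93.6
Slice 5: Δl = 3.1/cos40.2° = 4.059 m; N'_5 = 345·cos40.2° = 263.5; c'Δl = 1.62; W sinα = 222.7
Slice 6: Δl = 2.7/cos56.9° = 4.944 m; N'_6 = 142·cos56.9° = 77.5; c'Δl = 1.98; W sinα = 119.0
Σc'Δl = 7.4 kN/m; ΣN' = 883.8 kN/m; ΣW sinα = 529.1 kN/m
Resisting = 7.4 + 883.8·tan35.7° = 7.4 + 635.1 = 642.4 kN/m
FS = 642.4 / 529.1 = 1.214

FS = 1.21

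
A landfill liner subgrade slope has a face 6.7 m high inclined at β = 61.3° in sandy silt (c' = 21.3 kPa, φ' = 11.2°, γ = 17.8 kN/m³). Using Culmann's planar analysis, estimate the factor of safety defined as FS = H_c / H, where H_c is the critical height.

H_c = (4c'/γ) · sinβ cosφ' / [1 − cos(β − φ')]
    = (4·21.3/17.8) · sin61.3°·cos11.2° / [1 − cos50.1°]
    = 4.787 · 0.8604 / 0.3586 = 11.49 m
FS = H_c / H = 11.49 / 6.7 = 1.714

FS = 1.71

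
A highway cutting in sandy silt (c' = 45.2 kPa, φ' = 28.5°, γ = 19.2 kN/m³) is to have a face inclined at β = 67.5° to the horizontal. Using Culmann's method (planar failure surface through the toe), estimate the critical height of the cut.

H_c = 34.31 m

Culmann's analysis gives the critical failure plane at α_cr = (β + φ')/2 = (67.5 + 28.5)/2 = 48.0°, and the critical height
H_c = (4c'/γ) · sinβ cosφ' / [1 − cos(β − φ')]
    = (4·45.2/19.2) · sin67.5°·cos28.5° / [1 − cos(39.0°)]
    = 9.417 · 0.9239·0.8788 / [1 − 0.7771]
    = 9.417 · 0.8119 / 0.2229
    = 34.31 m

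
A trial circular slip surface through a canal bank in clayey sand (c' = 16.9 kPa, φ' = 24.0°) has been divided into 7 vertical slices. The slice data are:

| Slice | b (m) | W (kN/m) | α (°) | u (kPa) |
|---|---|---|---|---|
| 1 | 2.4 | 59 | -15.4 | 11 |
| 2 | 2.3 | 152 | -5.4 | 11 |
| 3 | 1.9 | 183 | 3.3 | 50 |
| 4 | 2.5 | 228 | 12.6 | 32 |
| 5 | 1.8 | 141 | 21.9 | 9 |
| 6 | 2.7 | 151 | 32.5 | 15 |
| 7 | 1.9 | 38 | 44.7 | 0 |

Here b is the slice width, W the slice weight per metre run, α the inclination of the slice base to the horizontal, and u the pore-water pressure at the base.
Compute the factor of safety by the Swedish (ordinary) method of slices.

FS = 2.92

Ordinary method of slices: FS = Σ[c'·Δl_i + (W_i cosα_i − u_i·Δl_i)·tanφ'] / Σ W_i sinα_i, with Δl_i = b_i / cosα_i.
Slice 1: Δl = 2.4/cos(-15.4°) = 2.489 m; N'_1 = 59·cos(-15.4°) − 11·2.489 = 29.5; c'Δl = 42.07; W sinα = -15.7
Slice 2: Δl = 2.3/cos(-5.4°) = 2.310 m; N'_2 = 152·cos(-5.4°) − 11·2.310 = 125.9; c'Δl = 39.04; W sinα = -14.3
Slice 3: Δl = 1.9/cos3.3° = 1.903 m; N'_3 = 183·cos3.3° − 50·1.903 = 87.5; c'Δl = 32.16; W sinα = 10.5
Slice 4: Δl = 2.5/cos12.6° = 2.562 m; N'_4 = 228·cos12.6° − 32·2.562 = 140.5; c'Δl = 43.29; W sinα = 49.7
Slice 5: Δl = 1.8/cos21.9° = 1.940 m; N'_5 = 141·cos21.9° − 9·1.940 = 113.4; c'Δl = 32.79; W sinα = 52.6
Slice 6: Δl = 2.7/cos32.5° = 3.201 m; N'_6 = 151·cos32.5° − 15·3.201 = 79.3; c'Δl = 54.10; W sinα = 81.1
Slice 7: Δl = 1.9/cos44.7° = 2.673 m; N'_7 = 38·cos44.7° − 0·2.673 = 27.0; c'Δl = 45.17; W sinα = 26.7
Σc'Δl = 288.6 kN/m; ΣN' = 603.2 kN/m; ΣW sinα = 190.8 kN/m
Resisting = 288.6 + 603.2·tan24.0° = 288.6 + 268.6 = 557.2 kN/m
FS = 557.2 / 190.8 = 2.921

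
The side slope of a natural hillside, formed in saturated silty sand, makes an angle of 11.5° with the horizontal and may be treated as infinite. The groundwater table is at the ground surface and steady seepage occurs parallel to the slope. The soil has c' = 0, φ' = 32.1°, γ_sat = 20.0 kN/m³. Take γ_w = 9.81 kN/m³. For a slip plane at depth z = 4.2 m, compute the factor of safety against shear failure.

FS = 1.57

With seepage parallel to the slope and the water table at the surface, the effective normal stress on the slip plane uses the buoyant unit weight γ' = γ_sat − γ_w while the driving shear stress uses γ_sat:
FS = [c' + γ' z cos²β tanφ'] / [γ_sat z sinβ cosβ]
(For c' = 0 this reduces to FS = (γ'/γ_sat)·tanφ'/tanβ.)
γ' = 20.0 − 9.81 = 10.19 kN/m³
Numerator = 0.0 + 10.19·4.2·cos²11.5°·tan32.1° = 0.0 + 10.19·4.2·0.9603·0.6273 = 25.780 kPa
Denominator = 20.0·4.2·sin11.5°·cos11.5° = 20.0·4.2·0.1994·0.9799 = 16.411 kPa
FS = 25.780 / 16.411 = 1.571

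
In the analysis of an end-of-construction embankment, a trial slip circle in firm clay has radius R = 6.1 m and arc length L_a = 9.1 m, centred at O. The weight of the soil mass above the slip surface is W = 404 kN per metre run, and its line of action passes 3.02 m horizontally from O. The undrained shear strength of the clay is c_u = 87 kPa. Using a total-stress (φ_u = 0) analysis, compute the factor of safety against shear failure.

FS = 3.96

Taking moments about the centre O, the resisting moment is provided by the undrained shear strength acting along the arc:
M_R = c_u·L_a·R = 87·9.10·6.1 = 4829.4 kN·m/m
M_D = W·d = 404·3.02 = 1220.1 kN·m/m
FS = M_R / M_D = 4829.4 / 1220.1 = 3.958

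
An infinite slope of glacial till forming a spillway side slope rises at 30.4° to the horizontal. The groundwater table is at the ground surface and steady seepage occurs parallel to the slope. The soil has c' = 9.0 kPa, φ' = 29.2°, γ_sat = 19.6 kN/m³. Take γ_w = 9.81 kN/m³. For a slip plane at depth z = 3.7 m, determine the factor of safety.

FS = 0.76

With seepage parallel to the slope and the water table at the surface, the effective normal stress on the slip plane uses the buoyant unit weight γ' = γ_sat − γ_w while the driving shear stress uses γ_sat:
FS = [c' + γ' z cos²β tanφ'] / [γ_sat z sinβ cosβ]
γ' = 19.6 − 9.81 = 9.79 kN/m³
Numerator = 9.0 + 9.79·3.7·cos²30.4°·tan29.2° = 9.0 + 9.79·3.7·0.7439·0.5589 = 24.060 kPa
Denominator = 19.6·3.7·sin30.4°·cos30.4° = 19.6·3.7·0.5060·0.8625 = 31.652 kPa
FS = 24.060 / 31.652 = 0.760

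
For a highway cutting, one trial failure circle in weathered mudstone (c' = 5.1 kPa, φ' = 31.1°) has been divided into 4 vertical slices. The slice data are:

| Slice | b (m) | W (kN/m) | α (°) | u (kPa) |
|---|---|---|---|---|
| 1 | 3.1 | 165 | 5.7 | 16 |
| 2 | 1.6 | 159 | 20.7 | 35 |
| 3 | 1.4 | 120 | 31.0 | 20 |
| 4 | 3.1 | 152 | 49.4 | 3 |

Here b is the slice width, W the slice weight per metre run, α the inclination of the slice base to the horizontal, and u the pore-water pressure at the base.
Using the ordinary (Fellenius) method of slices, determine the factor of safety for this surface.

FS = 1.09

Ordinary method of slices: FS = Σ[c'·Δl_i + (W_i cosα_i − u_i·Δl_i)·tanφ'] / Σ W_i sinα_i, with Δl_i = b_i / cosα_i.
Slice 1: Δl = 3.1/cos5.7° = 3.115 m; N'_1 = 165·cos5.7° − 16·3.115 = 114.3; c'Δl = 15.89; W sinα = 16.4
Slice 2: Δl = 1.6/cos20.7° = 1.710 m; N'_2 = 159·cos20.7° − 35·1.710 = 88.9; c'Δl = 8.72; W sinα = 56.2
Slice 3: Δl = 1.4/cos31.0° = 1.633 m; N'_3 = 120·cos31.0° − 20·1.633 = 70.2; c'Δl = 8.33; W sinα = 61.8
Slice 4: Δl = 3.1/cos49.4° = 4.764 m; N'_4 = 152·cos49.4° − 3·4.764 = 84.6; c'Δl = 24.29; W sinα = 115.4
Σc'Δl = 57.2 kN/m; ΣN' = 358.0 kN/m; ΣW sinα = 249.8 kN/m
Resisting = 57.2 + 358.0·tan31.1° = 57.2 + 216.0 = 273.2 kN/m
FS = 273.2 / 249.8 = 1.094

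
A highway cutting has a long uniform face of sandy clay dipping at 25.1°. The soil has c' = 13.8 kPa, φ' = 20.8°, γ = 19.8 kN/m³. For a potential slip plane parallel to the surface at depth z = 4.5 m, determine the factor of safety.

FS = 1.21

For an infinite slope with a slip plane parallel to the surface (no pore pressure): FS = [c' + γz cos²β tanφ'] / [γz sinβ cosβ].
γz = 19.8·4.5 = 89.10 kN/m²
Numerator = 13.8 + 89.10·cos²25.1°·tan20.8° = 13.8 + 89.10·0.8201·0.3799 = 41.556 kPa
Denominator = 89.10·sin25.1°·cos25.1° = 89.10·0.4242·0.9056 = 34.227 kPa
FS = 41.556 / 34.227 = 1.214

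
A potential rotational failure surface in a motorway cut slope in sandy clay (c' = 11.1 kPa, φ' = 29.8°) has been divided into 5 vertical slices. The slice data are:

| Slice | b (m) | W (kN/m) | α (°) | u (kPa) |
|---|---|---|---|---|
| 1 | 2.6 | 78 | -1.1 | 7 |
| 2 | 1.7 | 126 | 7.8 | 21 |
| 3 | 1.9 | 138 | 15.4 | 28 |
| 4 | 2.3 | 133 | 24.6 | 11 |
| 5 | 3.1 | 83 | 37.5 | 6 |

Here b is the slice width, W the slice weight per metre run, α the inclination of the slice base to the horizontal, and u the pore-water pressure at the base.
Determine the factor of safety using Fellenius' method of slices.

Ordinary method of slices: FS = Σ[c'·Δl_i + (W_i cosα_i − u_i·Δl_i)·tanφ'] / Σ W_i sinα_i, with Δl_i = b_i / cosα_i.
Slice 1: Δl = 2.6/cos(-1.1°) = 2.600 m; N'_1 = 78·cos(-1.1°) − 7·2.600 = 59.8; c'Δl = 28.87; W sinα = -1.5
Slice 2: Δl = 1.7/cos7.8° = 1.716 m; N'_2 = 126·cos7.8° − 21·1.716 = 88.8; c'Δl = 19.05; W sinα = 17.1
Slice 3: Δl = 1.9/cos15.4° = 1.971 m; N'_3 = 138·cos15.4° − 28·1.971 = 77.9; c'Δl = 21.88; W sinα = 36.6
Slice 4: Δl = 2.3/cos24.6° = 2.530 m; N'_4 = 133·cos24.6° − 11·2.530 = 93.1; c'Δl = 28.08; W sinα = 55.4
Slice 5: Δl = 3.1/cos37.5° = 3.907 m; N'_5 = 83·cos37.5° − 6·3.907 = 42.4; c'Δl = 43.37; W sinα = 50.5
Σc'Δl = 141.2 kN/m; ΣN' = 362.0 kN/m; ΣW sinα = 158.1 kN/m
Resisting = 141.2 + 362.0·tan29.8° = 141.2 + 207.3 = 348.5 kN/m
FS = 348.5 / 158.1 = 2.204

FS = 2.20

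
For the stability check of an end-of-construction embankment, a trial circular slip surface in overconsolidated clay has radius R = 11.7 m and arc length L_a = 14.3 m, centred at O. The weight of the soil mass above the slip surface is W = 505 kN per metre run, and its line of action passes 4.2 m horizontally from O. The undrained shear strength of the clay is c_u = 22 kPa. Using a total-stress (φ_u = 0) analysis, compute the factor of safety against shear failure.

Taking moments about the centre O, the resisting moment is provided by the undrained shear strength acting along the arc:
M_R = c_u·L_a·R = 22·14.30·11.7 = 3680.8 kN·m/m
M_D = W·d = 505·4.2 = 2121.0 kN·m/m
FS = M_R / M_D = 3680.8 / 2121.0 = 1.735

FS = 1.74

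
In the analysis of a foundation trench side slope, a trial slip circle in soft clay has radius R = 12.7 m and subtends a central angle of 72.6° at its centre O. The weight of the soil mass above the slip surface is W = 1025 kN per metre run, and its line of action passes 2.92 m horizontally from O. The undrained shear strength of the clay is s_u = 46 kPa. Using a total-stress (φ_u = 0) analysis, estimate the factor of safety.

Taking moments about the centre O, the resisting moment is provided by the undrained shear strength acting along the arc:
Arc length L_a = R·θ = 12.7·(72.6°·π/180) = 12.7·1.2671 = 16.09 m
M_R = s_u·L_a·R = 46·16.09·12.7 = 9401.1 kN·m/m
M_D = W·d = 1025·2.92 = 2993.0 kN·m/m
FS = M_R / M_D = 9401.1 / 2993.0 = 3.141

FS = 3.14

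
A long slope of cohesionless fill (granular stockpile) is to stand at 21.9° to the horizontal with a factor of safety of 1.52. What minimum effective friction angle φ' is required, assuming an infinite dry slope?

FS = tanφ'/tanβ ⇒ tanφ' = FS · tanβ = 1.52 · tan21.9° = 0.6110
φ' = arctan(0.6110) = 31.43°

φ' = 31.4°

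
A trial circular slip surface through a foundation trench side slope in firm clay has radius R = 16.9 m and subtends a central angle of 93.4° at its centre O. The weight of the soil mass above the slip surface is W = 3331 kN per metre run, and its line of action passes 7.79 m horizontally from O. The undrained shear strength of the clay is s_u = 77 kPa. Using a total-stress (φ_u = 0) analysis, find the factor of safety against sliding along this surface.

FS = 1.38

Taking moments about the centre O, the resisting moment is provided by the undrained shear strength acting along the arc:
Arc length L_a = R·θ = 16.9·(93.4°·π/180) = 16.9·1.6301 = 27.55 m
M_R = s_u·L_a·R = 77·27.55·16.9 = 35849.9 kN·m/m
M_D = W·d = 3331·7.79 = 25948.5 kN·m/m
FS = M_R / M_D = 35849.9 / 25948.5 = 1.382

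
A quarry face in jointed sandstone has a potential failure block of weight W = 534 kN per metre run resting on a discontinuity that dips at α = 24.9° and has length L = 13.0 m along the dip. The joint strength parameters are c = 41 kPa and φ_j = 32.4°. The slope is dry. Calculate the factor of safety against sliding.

Resolving the block weight along and normal to the plane and applying the Mohr–Coulomb strength on the joint:
N' = W cosα = 534·cos24.9° = 484.4 kN/m
Driving force T = W sinα = 534·sin24.9° = 224.8 kN/m
Resisting force R = c·L + N'·tanφ_j = 41·13.0 + 484.4·tan32.4° = 533.0 + 307.4 = 840.4 kN/m
FS = R / T = 840.4 / 224.8 = 3.738

FS = 3.74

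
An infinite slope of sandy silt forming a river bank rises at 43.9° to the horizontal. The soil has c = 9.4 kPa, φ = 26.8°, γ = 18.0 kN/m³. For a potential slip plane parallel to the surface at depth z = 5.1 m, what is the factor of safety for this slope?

For an infinite slope with a slip plane parallel to the surface (no pore pressure): FS = [c + γz cos²β tanφ] / [γz sinβ cosβ].
γz = 18.0·5.1 = 91.80 kN/m²
Numerator = 9.4 + 91.80·cos²43.9°·tan26.8° = 9.4 + 91.80·0.5192·0.5051 = 33.476 kPa
Denominator = 91.80·sin43.9°·cos43.9° = 91.80·0.6934·0.7206 = 45.866 kPa
FS = 33.476 / 45.866 = 0.730

FS = 0.73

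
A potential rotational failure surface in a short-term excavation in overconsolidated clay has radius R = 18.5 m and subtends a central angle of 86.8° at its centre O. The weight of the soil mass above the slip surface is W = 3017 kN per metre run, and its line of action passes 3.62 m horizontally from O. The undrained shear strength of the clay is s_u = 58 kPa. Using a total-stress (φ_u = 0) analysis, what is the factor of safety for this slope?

FS = 2.75

Taking moments about the centre O, the resisting moment is provided by the undrained shear strength acting along the arc:
Arc length L_a = R·θ = 18.5·(86.8°·π/180) = 18.5·1.5149 = 28.03 m
M_R = s_u·L_a·R = 58·28.03·18.5 = 30072.4 kN·m/m
M_D = W·d = 3017·3.62 = 10921.5 kN·m/m
FS = M_R / M_D = 30072.4 / 10921.5 = 2.753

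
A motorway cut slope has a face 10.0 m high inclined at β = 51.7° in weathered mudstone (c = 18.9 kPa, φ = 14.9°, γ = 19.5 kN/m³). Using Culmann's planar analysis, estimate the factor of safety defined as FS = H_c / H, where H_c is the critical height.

FS = 1.48

H_c = (4c/γ) · sinβ cosφ / [1 − cos(β − φ)]
    = (4·18.9/19.5) · sin51.7°·cos14.9° / [1 − cos36.8°]
    = 3.877 · 0.7584 / 0.1993 = 14.76 m
FS = H_c / H = 14.76 / 10.0 = 1.476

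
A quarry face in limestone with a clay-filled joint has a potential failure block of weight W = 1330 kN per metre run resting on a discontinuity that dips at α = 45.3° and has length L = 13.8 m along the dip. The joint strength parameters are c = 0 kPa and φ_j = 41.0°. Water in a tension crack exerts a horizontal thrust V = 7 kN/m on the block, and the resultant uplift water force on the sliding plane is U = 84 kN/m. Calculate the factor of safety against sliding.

FS = 0.77

Resolving the block weight along and normal to the plane and applying the Mohr–Coulomb strength on the joint:
N' = W cosα − U − V sinα = 1330·cos45.3° − 84 − 7·sin45.3° = 846.5 kN/m
Driving force T = W sinα + V cosα = 1330·sin45.3° + 7·cos45.3° = 950.3 kN/m
Resisting force R = c·L + N'·tanφ_j = 0·13.8 + 846.5·tan41.0° = 0.0 + 735.9 = 735.9 kN/m
FS = R / T = 735.9 / 950.3 = 0.774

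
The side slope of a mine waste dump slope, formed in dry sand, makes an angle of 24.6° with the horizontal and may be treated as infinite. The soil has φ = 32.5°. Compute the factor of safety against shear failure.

For a dry cohesionless infinite slope the factor of safety is FS = tanφ / tanβ.
FS = tan32.5° / tan24.6° = 0.6371 / 0.4578 = 1.391

FS = 1.39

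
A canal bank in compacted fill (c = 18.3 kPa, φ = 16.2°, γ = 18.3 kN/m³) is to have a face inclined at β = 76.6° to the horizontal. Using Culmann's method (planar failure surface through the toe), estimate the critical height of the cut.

Culmann's analysis gives the critical failure plane at α_cr = (β + φ)/2 = (76.6 + 16.2)/2 = 46.4°, and the critical height
H_c = (4c/γ) · sinβ cosφ / [1 − cos(β − φ)]
    = (4·18.3/18.3) · sin76.6°·cos16.2° / [1 − cos(60.4°)]
    = 4.000 · 0.9728·0.9603 / [1 − 0.4939]
    = 4.000 · 0.9342 / 0.5061
    = 7.38 m

H_c = 7.38 m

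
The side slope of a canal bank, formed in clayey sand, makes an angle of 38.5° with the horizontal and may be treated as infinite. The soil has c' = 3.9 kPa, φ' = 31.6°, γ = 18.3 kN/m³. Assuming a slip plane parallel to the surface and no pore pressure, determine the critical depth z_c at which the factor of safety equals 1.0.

Setting FS = 1.00 in FS = [c' + γz cos²β tanφ'] / [γz sinβ cosβ] and solving for z:
z = c' / [γ cosβ (FS·sinβ − cosβ·tanφ')]
  = 3.9 / [18.3·cos38.5°·(1.00·sin38.5° − cos38.5°·tan31.6°)]
  = 3.9 / [18.3·0.7826·(1.00·0.6225 − 0.7826·0.6152)]
  = 3.9 / 2.0201 = 1.931 m

z_c = 1.93 m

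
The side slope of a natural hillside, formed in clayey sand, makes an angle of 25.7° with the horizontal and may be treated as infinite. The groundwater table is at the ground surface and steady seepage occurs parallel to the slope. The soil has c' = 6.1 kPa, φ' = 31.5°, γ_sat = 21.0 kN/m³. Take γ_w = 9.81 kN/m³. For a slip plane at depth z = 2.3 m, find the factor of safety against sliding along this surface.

With seepage parallel to the slope and the water table at the surface, the effective normal stress on the slip plane uses the buoyant unit weight γ' = γ_sat − γ_w while the driving shear stress uses γ_sat:
FS = [c' + γ' z cos²β tanφ'] / [γ_sat z sinβ cosβ]
γ' = 21.0 − 9.81 = 11.19 kN/m³
Numerator = 6.1 + 11.19·2.3·cos²25.7°·tan31.5° = 6.1 + 11.19·2.3·0.8119·0.6128 = 18.906 kPa
Denominator = 21.0·2.3·sin25.7°·cos25.7° = 21.0·2.3·0.4337·0.9011 = 18.874 kPa
FS = 18.906 / 18.874 = 1.002

FS = 1.00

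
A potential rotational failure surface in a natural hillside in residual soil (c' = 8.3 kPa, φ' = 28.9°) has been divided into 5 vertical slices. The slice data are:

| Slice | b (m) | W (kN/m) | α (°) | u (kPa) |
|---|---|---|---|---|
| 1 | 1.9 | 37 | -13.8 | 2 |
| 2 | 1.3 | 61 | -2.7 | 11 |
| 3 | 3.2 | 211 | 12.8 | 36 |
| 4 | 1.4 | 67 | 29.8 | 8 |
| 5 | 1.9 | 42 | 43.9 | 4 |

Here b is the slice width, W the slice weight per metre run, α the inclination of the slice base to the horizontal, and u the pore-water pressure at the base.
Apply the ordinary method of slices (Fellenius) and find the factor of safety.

FS = 2.23

Ordinary method of slices: FS = Σ[c'·Δl_i + (W_i cosα_i − u_i·Δl_i)·tanφ'] / Σ W_i sinα_i, with Δl_i = b_i / cosα_i.
Slice 1: Δl = 1.9/cos(-13.8°) = 1.956 m; N'_1 = 37·cos(-13.8°) − 2·1.956 = 32.0; c'Δl = 16.24; W sinα = -8.8
Slice 2: Δl = 1.3/cos(-2.7°) = 1.301 m; N'_2 = 61·cos(-2.7°) − 11·1.301 = 46.6; c'Δl = 10.80; W sinα = -2.9
Slice 3: Δl = 3.2/cos12.8° = 3.282 m; N'_3 = 211·cos12.8° − 36·3.282 = 87.6; c'Δl = 27.24; W sinα = 46.7
Slice 4: Δl = 1.4/cos29.8° = 1.613 m; N'_4 = 67·cos29.8° − 8·1.613 = 45.2; c'Δl = 13.39; W sinα = 33.3
Slice 5: Δl = 1.9/cos43.9° = 2.637 m; N'_5 = 42·cos43.9° − 4·2.637 = 19.7; c'Δl = 21.89; W sinα = 29.1
Σc'Δl = 89.6 kN/m; ΣN' = 231.2 kN/m; ΣW sinα = 97.5 kN/m
Resisting = 89.6 + 231.2·tan28.9° = 89.6 + 127.6 = 217.2 kN/m
FS = 217.2 / 97.5 = 2.228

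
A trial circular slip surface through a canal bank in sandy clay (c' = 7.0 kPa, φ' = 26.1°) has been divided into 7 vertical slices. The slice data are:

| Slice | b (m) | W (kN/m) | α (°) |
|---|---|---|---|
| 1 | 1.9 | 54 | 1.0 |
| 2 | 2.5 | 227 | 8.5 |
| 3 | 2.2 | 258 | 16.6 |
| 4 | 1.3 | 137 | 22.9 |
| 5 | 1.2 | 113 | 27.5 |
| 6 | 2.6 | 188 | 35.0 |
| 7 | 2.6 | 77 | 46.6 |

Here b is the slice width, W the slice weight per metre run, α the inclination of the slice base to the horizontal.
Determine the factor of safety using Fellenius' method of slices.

FS = 1.55

Ordinary method of slices: FS = Σ[c'·Δl_i + (W_i cosα_i)·tanφ'] / Σ W_i sinα_i, with Δl_i = b_i / cosα_i.
Slice 1: Δl = 1.9/cos1.0° = 1.900 m; N'_1 = 54·cos1.0° = 54.0; c'Δl = 13.30; W sinα = 0.9
Slice 2: Δl = 2.5/cos8.5° = 2.528 m; N'_2 = 227·cos8.5° = 224.5; c'Δl = 17.69; W sinα = 33.6
Slice 3: Δl = 2.2/cos16.6° = 2.296 m; N'_3 = 258·cos16.6° = 247.2; c'Δl = 16.07; W sinα = 73.7
Slice 4: Δl = 1.3/cos22.9° = 1.411 m; N'_4 = 137·cos22.9° = 126.2; c'Δl = 9.88; W sinα = 53.3
Slice 5: Δl = 1.2/cos27.5° = 1.353 m; N'_5 = 113·cos27.5° = 100.2; c'Δl = 9.47; W sinα = 52.2
Slice 6: Δl = 2.6/cos35.0° = 3.174 m; N'_6 = 188·cos35.0° = 154.0; c'Δl = 22.22; W sinα = 107.8
Slice 7: Δl = 2.6/cos46.6° = 3.784 m; N'_7 = 77·cos46.6° = 52.9; c'Δl = 26.49; W sinα = 55.9
Σc'Δl = 115.1 kN/m; ΣN' = 959.1 kN/m; ΣW sinα = 377.5 kN/m
Resisting = 115.1 + 959.1·tan26.1° = 115.1 + 469.9 = 585.0 kN/m
FS = 585.0 / 377.5 = 1.550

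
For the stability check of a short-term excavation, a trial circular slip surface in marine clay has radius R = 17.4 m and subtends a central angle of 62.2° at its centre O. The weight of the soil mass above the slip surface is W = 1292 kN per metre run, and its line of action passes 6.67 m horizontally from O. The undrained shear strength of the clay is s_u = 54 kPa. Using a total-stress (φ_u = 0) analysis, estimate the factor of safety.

FS = 2.06

Taking moments about the centre O, the resisting moment is provided by the undrained shear strength acting along the arc:
Arc length L_a = R·θ = 17.4·(62.2°·π/180) = 17.4·1.0856 = 18.89 m
M_R = s_u·L_a·R = 54·18.89·17.4 = 17748.4 kN·m/m
M_D = W·d = 1292·6.67 = 8617.6 kN·m/m
FS = M_R / M_D = 17748.4 / 8617.6 = 2.060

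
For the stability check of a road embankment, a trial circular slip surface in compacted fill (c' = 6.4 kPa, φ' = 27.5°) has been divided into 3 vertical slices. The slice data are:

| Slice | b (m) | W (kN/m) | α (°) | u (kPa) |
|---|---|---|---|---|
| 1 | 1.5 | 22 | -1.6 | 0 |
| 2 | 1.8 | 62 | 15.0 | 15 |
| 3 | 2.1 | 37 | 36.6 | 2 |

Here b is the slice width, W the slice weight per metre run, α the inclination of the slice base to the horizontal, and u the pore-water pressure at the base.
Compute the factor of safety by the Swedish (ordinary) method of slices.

Ordinary method of slices: FS = Σ[c'·Δl_i + (W_i cosα_i − u_i·Δl_i)·tanφ'] / Σ W_i sinα_i, with Δl_i = b_i / cosα_i.
Slice 1: Δl = 1.5/cos(-1.6°) = 1.501 m; N'_1 = 22·cos(-1.6°) − 0·1.501 = 22.0; c'Δl = 9.60; W sinα = -0.6
Slice 2: Δl = 1.8/cos15.0° = 1.863 m; N'_2 = 62·cos15.0° − 15·1.863 = 31.9; c'Δl = 11.93; W sinα = 16.0
Slice 3: Δl = 2.1/cos36.6° = 2.616 m; N'_3 = 37·cos36.6° − 2·2.616 = 24.5; c'Δl = 16.74; W sinα = 22.1
Σc'Δl = 38.3 kN/m; ΣN' = 78.4 kN/m; ΣW sinα = 37.5 kN/m
Resisting = 38.3 + 78.4·tan27.5° = 38.3 + 40.8 = 79.1 kN/m
FS = 79.1 / 37.5 = 2.109

FS = 2.11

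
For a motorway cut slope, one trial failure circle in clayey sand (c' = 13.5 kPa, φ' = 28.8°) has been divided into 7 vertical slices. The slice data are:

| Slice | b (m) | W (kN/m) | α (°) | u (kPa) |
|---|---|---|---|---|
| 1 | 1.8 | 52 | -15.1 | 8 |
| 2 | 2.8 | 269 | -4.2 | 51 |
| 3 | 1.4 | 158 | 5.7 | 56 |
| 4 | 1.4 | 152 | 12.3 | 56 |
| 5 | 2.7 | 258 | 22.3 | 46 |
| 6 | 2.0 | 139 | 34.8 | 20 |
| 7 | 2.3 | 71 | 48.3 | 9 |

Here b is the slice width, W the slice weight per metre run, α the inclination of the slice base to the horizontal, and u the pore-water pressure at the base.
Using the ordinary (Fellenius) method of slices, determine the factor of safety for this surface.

Ordinary method of slices: FS = Σ[c'·Δl_i + (W_i cosα_i − u_i·Δl_i)·tanφ'] / Σ W_i sinα_i, with Δl_i = b_i / cosα_i.
Slice 1: Δl = 1.8/cos(-15.1°) = 1.864 m; N'_1 = 52·cos(-15.1°) − 8·1.864 = 35.3; c'Δl = 25.17; W sinα = -13.5
Slice 2: Δl = 2.8/cos(-4.2°) = 2.808 m; N'_2 = 269·cos(-4.2°) − 51·2.808 = 125.1; c'Δl = 37.90; W sinα = -19.7
Slice 3: Δl = 1.4/cos5.7° = 1.407 m; N'_3 = 158·cos5.7° − 56·1.407 = 78.4; c'Δl = 18.99; W sinα = 15.7
Slice 4: Δl = 1.4/cos12.3° = 1.433 m; N'_4 = 152·cos12.3° − 56·1.433 = 68.3; c'Δl = 19.34; W sinα = 32.4
Slice 5: Δl = 2.7/cos22.3° = 2.918 m; N'_5 = 258·cos22.3° − 46·2.918 = 104.5; c'Δl = 39.40; W sinα = 97.9
Slice 6: Δl = 2.0/cos34.8° = 2.436 m; N'_6 = 139·cos34.8° − 20·2.436 = 65.4; c'Δl = 32.88; W sinα = 79.3
Slice 7: Δl = 2.3/cos48.3° = 3.457 m; N'_7 = 71·cos48.3° − 9·3.457 = 16.1; c'Δl = 46.68; W sinα = 53.0
Σc'Δl = 220.4 kN/m; ΣN' = 493.1 kN/m; ΣW sinα = 245.1 kN/m
Resisting = 220.4 + 493.1·tan28.8° = 220.4 + 271.1 = 491.4 kN/m
FS = 491.4 / 245.1 = 2.005

FS = 2.01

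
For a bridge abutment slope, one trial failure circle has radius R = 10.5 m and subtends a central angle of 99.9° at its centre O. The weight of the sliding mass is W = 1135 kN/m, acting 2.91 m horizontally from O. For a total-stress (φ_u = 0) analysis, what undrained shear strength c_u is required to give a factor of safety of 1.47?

FS = c_u·L_a·R / (W·d), so c_u = FS·W·d / (L_a·R).
Arc length L_a = R·θ = 10.5·(99.9°·π/180) = 10.5·1.7436 = 18.31 m
c_u = 1.47·1135·2.91 / (18.31·10.5) = 4855.2 / 192.23 = 25.26 kPa

c_u = 25.3 kPa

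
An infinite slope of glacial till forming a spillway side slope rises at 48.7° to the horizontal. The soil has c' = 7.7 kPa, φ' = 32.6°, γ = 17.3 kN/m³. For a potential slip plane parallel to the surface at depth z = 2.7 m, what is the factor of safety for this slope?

FS = 0.89

For an infinite slope with a slip plane parallel to the surface (no pore pressure): FS = [c' + γz cos²β tanφ'] / [γz sinβ cosβ].
γz = 17.3·2.7 = 46.71 kN/m²
Numerator = 7.7 + 46.71·cos²48.7°·tan32.6° = 7.7 + 46.71·0.4356·0.6395 = 20.712 kPa
Denominator = 46.71·sin48.7°·cos48.7° = 46.71·0.7513·0.6600 = 23.160 kPa
FS = 20.712 / 23.160 = 0.894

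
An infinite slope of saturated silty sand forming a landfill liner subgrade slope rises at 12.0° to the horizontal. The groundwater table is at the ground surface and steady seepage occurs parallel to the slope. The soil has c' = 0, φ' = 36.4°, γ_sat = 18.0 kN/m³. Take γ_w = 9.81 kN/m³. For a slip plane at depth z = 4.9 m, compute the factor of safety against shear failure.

FS = 1.58

With seepage parallel to the slope and the water table at the surface, the effective normal stress on the slip plane uses the buoyant unit weight γ' = γ_sat − γ_w while the driving shear stress uses γ_sat:
FS = [c' + γ' z cos²β tanφ'] / [γ_sat z sinβ cosβ]
(For c' = 0 this reduces to FS = (γ'/γ_sat)·tanφ'/tanβ.)
γ' = 18.0 − 9.81 = 8.19 kN/m³
Numerator = 0.0 + 8.19·4.9·cos²12.0°·tan36.4° = 0.0 + 8.19·4.9·0.9568·0.7373 = 28.308 kPa
Denominator = 18.0·4.9·sin12.0°·cos12.0° = 18.0·4.9·0.2079·0.9781 = 17.937 kPa
FS = 28.308 / 17.937 = 1.578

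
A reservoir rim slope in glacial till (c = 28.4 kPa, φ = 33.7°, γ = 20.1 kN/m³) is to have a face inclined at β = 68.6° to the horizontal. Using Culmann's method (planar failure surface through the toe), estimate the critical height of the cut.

H_c = 24.34 m

Culmann's analysis gives the critical failure plane at α_cr = (β + φ)/2 = (68.6 + 33.7)/2 = 51.1°, and the critical height
H_c = (4c/γ) · sinβ cosφ / [1 − cos(β − φ)]
    = (4·28.4/20.1) · sin68.6°·cos33.7° / [1 − cos(34.9°)]
    = 5.652 · 0.9311·0.8320 / [1 − 0.8202]
    = 5.652 · 0.7746 / 0.1798
    = 24.34 m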